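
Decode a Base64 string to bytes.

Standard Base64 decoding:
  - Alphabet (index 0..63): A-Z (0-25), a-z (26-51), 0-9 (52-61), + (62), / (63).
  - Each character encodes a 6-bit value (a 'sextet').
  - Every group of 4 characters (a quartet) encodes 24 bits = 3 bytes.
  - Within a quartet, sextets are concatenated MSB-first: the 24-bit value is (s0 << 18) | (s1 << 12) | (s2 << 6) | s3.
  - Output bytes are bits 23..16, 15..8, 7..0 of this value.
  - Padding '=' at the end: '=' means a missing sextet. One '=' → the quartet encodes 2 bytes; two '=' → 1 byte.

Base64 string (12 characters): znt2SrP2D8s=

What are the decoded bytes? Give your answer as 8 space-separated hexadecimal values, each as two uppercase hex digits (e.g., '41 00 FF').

Answer: CE 7B 76 4A B3 F6 0F CB

Derivation:
After char 0 ('z'=51): chars_in_quartet=1 acc=0x33 bytes_emitted=0
After char 1 ('n'=39): chars_in_quartet=2 acc=0xCE7 bytes_emitted=0
After char 2 ('t'=45): chars_in_quartet=3 acc=0x339ED bytes_emitted=0
After char 3 ('2'=54): chars_in_quartet=4 acc=0xCE7B76 -> emit CE 7B 76, reset; bytes_emitted=3
After char 4 ('S'=18): chars_in_quartet=1 acc=0x12 bytes_emitted=3
After char 5 ('r'=43): chars_in_quartet=2 acc=0x4AB bytes_emitted=3
After char 6 ('P'=15): chars_in_quartet=3 acc=0x12ACF bytes_emitted=3
After char 7 ('2'=54): chars_in_quartet=4 acc=0x4AB3F6 -> emit 4A B3 F6, reset; bytes_emitted=6
After char 8 ('D'=3): chars_in_quartet=1 acc=0x3 bytes_emitted=6
After char 9 ('8'=60): chars_in_quartet=2 acc=0xFC bytes_emitted=6
After char 10 ('s'=44): chars_in_quartet=3 acc=0x3F2C bytes_emitted=6
Padding '=': partial quartet acc=0x3F2C -> emit 0F CB; bytes_emitted=8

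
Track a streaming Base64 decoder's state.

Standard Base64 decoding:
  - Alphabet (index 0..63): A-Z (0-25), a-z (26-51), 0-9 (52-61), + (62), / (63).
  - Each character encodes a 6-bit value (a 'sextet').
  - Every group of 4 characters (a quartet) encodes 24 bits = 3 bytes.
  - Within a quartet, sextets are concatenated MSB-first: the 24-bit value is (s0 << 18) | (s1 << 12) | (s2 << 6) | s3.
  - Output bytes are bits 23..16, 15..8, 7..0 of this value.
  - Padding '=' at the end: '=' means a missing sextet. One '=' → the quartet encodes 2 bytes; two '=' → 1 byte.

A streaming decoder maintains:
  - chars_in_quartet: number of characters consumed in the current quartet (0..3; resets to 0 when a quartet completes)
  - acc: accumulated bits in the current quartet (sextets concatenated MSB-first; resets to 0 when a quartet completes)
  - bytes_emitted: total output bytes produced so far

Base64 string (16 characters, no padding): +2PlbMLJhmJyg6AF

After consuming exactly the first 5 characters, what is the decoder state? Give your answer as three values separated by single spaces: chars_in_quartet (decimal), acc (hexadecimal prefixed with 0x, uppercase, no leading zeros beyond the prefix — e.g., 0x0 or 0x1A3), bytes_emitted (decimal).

Answer: 1 0x1B 3

Derivation:
After char 0 ('+'=62): chars_in_quartet=1 acc=0x3E bytes_emitted=0
After char 1 ('2'=54): chars_in_quartet=2 acc=0xFB6 bytes_emitted=0
After char 2 ('P'=15): chars_in_quartet=3 acc=0x3ED8F bytes_emitted=0
After char 3 ('l'=37): chars_in_quartet=4 acc=0xFB63E5 -> emit FB 63 E5, reset; bytes_emitted=3
After char 4 ('b'=27): chars_in_quartet=1 acc=0x1B bytes_emitted=3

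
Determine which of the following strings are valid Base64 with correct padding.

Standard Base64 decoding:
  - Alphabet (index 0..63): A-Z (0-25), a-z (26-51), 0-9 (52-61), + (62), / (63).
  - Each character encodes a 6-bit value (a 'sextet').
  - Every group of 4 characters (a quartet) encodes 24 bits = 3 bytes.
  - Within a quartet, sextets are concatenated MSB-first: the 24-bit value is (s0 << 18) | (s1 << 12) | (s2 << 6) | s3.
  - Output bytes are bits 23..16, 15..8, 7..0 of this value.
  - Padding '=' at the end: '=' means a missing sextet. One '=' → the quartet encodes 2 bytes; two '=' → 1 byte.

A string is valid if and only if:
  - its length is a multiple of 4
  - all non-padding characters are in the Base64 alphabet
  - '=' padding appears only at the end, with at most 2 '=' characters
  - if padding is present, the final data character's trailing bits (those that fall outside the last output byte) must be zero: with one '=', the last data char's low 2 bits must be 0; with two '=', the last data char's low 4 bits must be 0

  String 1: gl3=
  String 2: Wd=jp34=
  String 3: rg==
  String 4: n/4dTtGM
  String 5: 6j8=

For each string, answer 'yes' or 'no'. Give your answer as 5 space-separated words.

String 1: 'gl3=' → invalid (bad trailing bits)
String 2: 'Wd=jp34=' → invalid (bad char(s): ['=']; '=' in middle)
String 3: 'rg==' → valid
String 4: 'n/4dTtGM' → valid
String 5: '6j8=' → valid

Answer: no no yes yes yes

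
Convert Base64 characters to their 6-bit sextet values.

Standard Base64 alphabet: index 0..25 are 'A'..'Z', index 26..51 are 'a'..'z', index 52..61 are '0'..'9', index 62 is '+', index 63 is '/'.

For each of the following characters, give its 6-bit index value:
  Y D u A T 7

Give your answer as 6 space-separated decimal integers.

'Y': A..Z range, ord('Y') − ord('A') = 24
'D': A..Z range, ord('D') − ord('A') = 3
'u': a..z range, 26 + ord('u') − ord('a') = 46
'A': A..Z range, ord('A') − ord('A') = 0
'T': A..Z range, ord('T') − ord('A') = 19
'7': 0..9 range, 52 + ord('7') − ord('0') = 59

Answer: 24 3 46 0 19 59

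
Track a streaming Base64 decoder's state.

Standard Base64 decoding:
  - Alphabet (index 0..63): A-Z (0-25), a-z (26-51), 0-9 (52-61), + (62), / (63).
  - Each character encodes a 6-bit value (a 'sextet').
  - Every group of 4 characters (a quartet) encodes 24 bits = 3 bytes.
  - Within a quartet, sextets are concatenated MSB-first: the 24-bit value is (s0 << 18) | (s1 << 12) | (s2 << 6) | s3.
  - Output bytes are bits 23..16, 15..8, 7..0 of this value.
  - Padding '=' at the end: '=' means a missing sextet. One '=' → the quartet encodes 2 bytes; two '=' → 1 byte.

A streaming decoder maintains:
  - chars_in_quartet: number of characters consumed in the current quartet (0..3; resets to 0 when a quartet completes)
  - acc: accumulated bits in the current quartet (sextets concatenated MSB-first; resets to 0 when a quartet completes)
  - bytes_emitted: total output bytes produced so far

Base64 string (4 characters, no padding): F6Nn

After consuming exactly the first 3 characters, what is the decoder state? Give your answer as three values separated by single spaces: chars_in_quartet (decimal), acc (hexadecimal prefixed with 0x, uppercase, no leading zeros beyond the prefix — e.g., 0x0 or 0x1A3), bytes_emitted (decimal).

Answer: 3 0x5E8D 0

Derivation:
After char 0 ('F'=5): chars_in_quartet=1 acc=0x5 bytes_emitted=0
After char 1 ('6'=58): chars_in_quartet=2 acc=0x17A bytes_emitted=0
After char 2 ('N'=13): chars_in_quartet=3 acc=0x5E8D bytes_emitted=0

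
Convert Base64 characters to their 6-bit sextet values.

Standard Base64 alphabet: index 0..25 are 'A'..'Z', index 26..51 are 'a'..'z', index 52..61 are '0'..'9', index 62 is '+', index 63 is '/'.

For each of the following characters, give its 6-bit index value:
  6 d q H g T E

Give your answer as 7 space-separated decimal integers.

'6': 0..9 range, 52 + ord('6') − ord('0') = 58
'd': a..z range, 26 + ord('d') − ord('a') = 29
'q': a..z range, 26 + ord('q') − ord('a') = 42
'H': A..Z range, ord('H') − ord('A') = 7
'g': a..z range, 26 + ord('g') − ord('a') = 32
'T': A..Z range, ord('T') − ord('A') = 19
'E': A..Z range, ord('E') − ord('A') = 4

Answer: 58 29 42 7 32 19 4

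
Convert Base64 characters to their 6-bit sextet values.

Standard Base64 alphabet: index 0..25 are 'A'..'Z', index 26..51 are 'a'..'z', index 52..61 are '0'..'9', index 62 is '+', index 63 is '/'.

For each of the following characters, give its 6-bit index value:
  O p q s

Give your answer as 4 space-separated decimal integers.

'O': A..Z range, ord('O') − ord('A') = 14
'p': a..z range, 26 + ord('p') − ord('a') = 41
'q': a..z range, 26 + ord('q') − ord('a') = 42
's': a..z range, 26 + ord('s') − ord('a') = 44

Answer: 14 41 42 44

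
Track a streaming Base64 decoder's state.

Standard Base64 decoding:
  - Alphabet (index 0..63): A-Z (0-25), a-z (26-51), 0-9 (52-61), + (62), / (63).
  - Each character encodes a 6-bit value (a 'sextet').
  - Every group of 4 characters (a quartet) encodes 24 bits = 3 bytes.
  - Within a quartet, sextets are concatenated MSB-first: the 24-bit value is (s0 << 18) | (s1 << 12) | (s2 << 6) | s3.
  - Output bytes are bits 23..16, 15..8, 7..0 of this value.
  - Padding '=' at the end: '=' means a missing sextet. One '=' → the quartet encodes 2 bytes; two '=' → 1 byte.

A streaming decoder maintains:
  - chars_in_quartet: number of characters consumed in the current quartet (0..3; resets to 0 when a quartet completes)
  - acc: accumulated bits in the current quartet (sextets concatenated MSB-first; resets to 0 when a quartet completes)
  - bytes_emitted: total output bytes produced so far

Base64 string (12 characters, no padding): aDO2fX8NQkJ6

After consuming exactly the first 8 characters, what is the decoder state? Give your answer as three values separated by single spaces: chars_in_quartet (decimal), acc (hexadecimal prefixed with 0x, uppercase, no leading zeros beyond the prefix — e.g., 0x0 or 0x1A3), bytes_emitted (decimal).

After char 0 ('a'=26): chars_in_quartet=1 acc=0x1A bytes_emitted=0
After char 1 ('D'=3): chars_in_quartet=2 acc=0x683 bytes_emitted=0
After char 2 ('O'=14): chars_in_quartet=3 acc=0x1A0CE bytes_emitted=0
After char 3 ('2'=54): chars_in_quartet=4 acc=0x6833B6 -> emit 68 33 B6, reset; bytes_emitted=3
After char 4 ('f'=31): chars_in_quartet=1 acc=0x1F bytes_emitted=3
After char 5 ('X'=23): chars_in_quartet=2 acc=0x7D7 bytes_emitted=3
After char 6 ('8'=60): chars_in_quartet=3 acc=0x1F5FC bytes_emitted=3
After char 7 ('N'=13): chars_in_quartet=4 acc=0x7D7F0D -> emit 7D 7F 0D, reset; bytes_emitted=6

Answer: 0 0x0 6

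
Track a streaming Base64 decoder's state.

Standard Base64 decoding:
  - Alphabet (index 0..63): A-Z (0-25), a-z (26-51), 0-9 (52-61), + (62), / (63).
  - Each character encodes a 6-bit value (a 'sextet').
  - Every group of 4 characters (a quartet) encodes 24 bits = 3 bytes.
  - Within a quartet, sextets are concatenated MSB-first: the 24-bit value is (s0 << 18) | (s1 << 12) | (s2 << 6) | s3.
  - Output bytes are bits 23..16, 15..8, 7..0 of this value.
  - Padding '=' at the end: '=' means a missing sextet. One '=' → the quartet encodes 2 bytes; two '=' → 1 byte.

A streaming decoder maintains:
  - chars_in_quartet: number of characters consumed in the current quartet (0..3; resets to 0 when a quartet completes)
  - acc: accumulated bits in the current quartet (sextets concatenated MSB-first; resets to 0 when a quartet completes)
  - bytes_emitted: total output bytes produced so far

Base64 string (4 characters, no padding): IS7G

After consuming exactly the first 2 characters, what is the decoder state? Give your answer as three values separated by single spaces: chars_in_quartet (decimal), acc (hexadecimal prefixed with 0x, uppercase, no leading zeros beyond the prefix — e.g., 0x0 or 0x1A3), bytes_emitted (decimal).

Answer: 2 0x212 0

Derivation:
After char 0 ('I'=8): chars_in_quartet=1 acc=0x8 bytes_emitted=0
After char 1 ('S'=18): chars_in_quartet=2 acc=0x212 bytes_emitted=0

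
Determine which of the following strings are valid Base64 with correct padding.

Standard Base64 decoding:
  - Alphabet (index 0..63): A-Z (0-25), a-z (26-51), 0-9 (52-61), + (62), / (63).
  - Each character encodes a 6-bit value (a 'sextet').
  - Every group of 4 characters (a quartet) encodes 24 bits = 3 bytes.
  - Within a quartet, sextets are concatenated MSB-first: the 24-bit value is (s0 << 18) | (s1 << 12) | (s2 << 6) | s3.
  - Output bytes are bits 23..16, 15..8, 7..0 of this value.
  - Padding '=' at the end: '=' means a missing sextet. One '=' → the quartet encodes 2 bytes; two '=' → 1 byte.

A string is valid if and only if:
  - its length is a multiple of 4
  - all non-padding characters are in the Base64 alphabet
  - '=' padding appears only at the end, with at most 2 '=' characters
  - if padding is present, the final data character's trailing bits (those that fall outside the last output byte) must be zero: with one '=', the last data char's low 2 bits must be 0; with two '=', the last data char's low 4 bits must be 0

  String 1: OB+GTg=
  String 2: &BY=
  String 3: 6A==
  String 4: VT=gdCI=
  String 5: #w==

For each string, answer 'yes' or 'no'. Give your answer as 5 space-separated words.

String 1: 'OB+GTg=' → invalid (len=7 not mult of 4)
String 2: '&BY=' → invalid (bad char(s): ['&'])
String 3: '6A==' → valid
String 4: 'VT=gdCI=' → invalid (bad char(s): ['=']; '=' in middle)
String 5: '#w==' → invalid (bad char(s): ['#'])

Answer: no no yes no no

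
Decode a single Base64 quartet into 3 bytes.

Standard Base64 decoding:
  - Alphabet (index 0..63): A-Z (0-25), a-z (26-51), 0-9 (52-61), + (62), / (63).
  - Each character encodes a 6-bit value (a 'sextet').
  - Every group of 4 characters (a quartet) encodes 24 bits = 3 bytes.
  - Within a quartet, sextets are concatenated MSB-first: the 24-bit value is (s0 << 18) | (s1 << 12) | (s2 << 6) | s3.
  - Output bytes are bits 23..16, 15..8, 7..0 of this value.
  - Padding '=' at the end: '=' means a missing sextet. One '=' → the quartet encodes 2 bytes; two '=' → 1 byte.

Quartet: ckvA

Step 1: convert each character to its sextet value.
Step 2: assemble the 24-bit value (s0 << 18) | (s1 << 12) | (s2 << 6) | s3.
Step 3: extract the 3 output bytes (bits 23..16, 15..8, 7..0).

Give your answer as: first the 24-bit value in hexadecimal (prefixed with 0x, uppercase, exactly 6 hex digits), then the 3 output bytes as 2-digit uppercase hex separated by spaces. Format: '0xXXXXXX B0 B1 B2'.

Sextets: c=28, k=36, v=47, A=0
24-bit: (28<<18) | (36<<12) | (47<<6) | 0
      = 0x700000 | 0x024000 | 0x000BC0 | 0x000000
      = 0x724BC0
Bytes: (v>>16)&0xFF=72, (v>>8)&0xFF=4B, v&0xFF=C0

Answer: 0x724BC0 72 4B C0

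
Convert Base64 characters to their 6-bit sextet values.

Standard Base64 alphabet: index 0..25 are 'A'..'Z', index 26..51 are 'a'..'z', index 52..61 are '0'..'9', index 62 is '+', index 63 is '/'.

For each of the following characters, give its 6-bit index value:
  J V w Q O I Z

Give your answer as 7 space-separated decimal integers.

Answer: 9 21 48 16 14 8 25

Derivation:
'J': A..Z range, ord('J') − ord('A') = 9
'V': A..Z range, ord('V') − ord('A') = 21
'w': a..z range, 26 + ord('w') − ord('a') = 48
'Q': A..Z range, ord('Q') − ord('A') = 16
'O': A..Z range, ord('O') − ord('A') = 14
'I': A..Z range, ord('I') − ord('A') = 8
'Z': A..Z range, ord('Z') − ord('A') = 25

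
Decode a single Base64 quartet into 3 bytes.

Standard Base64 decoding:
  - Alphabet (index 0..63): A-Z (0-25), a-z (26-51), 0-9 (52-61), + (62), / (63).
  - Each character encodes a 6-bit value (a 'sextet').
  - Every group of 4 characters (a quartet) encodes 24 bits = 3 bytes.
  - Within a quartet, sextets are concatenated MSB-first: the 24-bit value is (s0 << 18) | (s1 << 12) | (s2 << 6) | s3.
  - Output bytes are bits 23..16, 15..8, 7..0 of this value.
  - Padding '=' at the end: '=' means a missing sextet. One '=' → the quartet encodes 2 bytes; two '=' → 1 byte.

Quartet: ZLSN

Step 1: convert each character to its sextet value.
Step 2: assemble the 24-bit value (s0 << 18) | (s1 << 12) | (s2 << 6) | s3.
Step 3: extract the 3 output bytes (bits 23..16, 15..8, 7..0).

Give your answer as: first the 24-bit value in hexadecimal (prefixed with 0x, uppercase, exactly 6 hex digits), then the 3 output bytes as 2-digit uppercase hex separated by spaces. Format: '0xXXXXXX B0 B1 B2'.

Answer: 0x64B48D 64 B4 8D

Derivation:
Sextets: Z=25, L=11, S=18, N=13
24-bit: (25<<18) | (11<<12) | (18<<6) | 13
      = 0x640000 | 0x00B000 | 0x000480 | 0x00000D
      = 0x64B48D
Bytes: (v>>16)&0xFF=64, (v>>8)&0xFF=B4, v&0xFF=8D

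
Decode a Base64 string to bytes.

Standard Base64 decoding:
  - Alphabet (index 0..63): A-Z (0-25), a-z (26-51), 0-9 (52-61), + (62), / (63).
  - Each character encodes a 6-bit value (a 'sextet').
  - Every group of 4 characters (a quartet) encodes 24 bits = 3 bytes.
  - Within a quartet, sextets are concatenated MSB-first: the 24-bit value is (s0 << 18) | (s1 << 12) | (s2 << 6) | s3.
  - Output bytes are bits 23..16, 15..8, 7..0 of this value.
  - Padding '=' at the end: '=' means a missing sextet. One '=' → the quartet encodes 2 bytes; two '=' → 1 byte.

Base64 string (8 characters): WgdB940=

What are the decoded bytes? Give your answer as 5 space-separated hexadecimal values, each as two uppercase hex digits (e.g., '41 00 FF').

Answer: 5A 07 41 F7 8D

Derivation:
After char 0 ('W'=22): chars_in_quartet=1 acc=0x16 bytes_emitted=0
After char 1 ('g'=32): chars_in_quartet=2 acc=0x5A0 bytes_emitted=0
After char 2 ('d'=29): chars_in_quartet=3 acc=0x1681D bytes_emitted=0
After char 3 ('B'=1): chars_in_quartet=4 acc=0x5A0741 -> emit 5A 07 41, reset; bytes_emitted=3
After char 4 ('9'=61): chars_in_quartet=1 acc=0x3D bytes_emitted=3
After char 5 ('4'=56): chars_in_quartet=2 acc=0xF78 bytes_emitted=3
After char 6 ('0'=52): chars_in_quartet=3 acc=0x3DE34 bytes_emitted=3
Padding '=': partial quartet acc=0x3DE34 -> emit F7 8D; bytes_emitted=5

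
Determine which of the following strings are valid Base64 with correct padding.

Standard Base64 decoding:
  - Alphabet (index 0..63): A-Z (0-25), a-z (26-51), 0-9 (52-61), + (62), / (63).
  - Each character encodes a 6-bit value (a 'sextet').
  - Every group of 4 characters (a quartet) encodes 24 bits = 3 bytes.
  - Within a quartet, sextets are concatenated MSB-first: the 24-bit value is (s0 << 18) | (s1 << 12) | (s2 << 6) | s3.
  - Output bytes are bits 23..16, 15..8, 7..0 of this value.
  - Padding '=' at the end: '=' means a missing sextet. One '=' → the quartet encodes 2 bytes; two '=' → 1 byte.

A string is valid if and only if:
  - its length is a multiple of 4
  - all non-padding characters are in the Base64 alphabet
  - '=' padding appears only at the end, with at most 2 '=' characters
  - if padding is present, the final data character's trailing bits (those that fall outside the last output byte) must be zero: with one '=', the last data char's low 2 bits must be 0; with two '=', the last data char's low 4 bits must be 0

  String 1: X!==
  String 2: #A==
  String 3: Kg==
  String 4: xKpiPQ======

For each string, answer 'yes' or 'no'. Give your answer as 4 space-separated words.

Answer: no no yes no

Derivation:
String 1: 'X!==' → invalid (bad char(s): ['!'])
String 2: '#A==' → invalid (bad char(s): ['#'])
String 3: 'Kg==' → valid
String 4: 'xKpiPQ======' → invalid (6 pad chars (max 2))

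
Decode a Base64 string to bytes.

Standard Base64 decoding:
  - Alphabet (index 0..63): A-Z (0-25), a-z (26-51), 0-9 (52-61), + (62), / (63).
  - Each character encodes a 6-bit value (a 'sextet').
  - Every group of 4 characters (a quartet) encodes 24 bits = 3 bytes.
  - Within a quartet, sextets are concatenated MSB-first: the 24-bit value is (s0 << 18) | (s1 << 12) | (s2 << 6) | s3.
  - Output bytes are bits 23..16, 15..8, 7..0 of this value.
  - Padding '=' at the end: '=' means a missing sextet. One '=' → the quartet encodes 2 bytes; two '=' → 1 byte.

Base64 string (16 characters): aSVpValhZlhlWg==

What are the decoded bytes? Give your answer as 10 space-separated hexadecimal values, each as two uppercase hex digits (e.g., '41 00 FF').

After char 0 ('a'=26): chars_in_quartet=1 acc=0x1A bytes_emitted=0
After char 1 ('S'=18): chars_in_quartet=2 acc=0x692 bytes_emitted=0
After char 2 ('V'=21): chars_in_quartet=3 acc=0x1A495 bytes_emitted=0
After char 3 ('p'=41): chars_in_quartet=4 acc=0x692569 -> emit 69 25 69, reset; bytes_emitted=3
After char 4 ('V'=21): chars_in_quartet=1 acc=0x15 bytes_emitted=3
After char 5 ('a'=26): chars_in_quartet=2 acc=0x55A bytes_emitted=3
After char 6 ('l'=37): chars_in_quartet=3 acc=0x156A5 bytes_emitted=3
After char 7 ('h'=33): chars_in_quartet=4 acc=0x55A961 -> emit 55 A9 61, reset; bytes_emitted=6
After char 8 ('Z'=25): chars_in_quartet=1 acc=0x19 bytes_emitted=6
After char 9 ('l'=37): chars_in_quartet=2 acc=0x665 bytes_emitted=6
After char 10 ('h'=33): chars_in_quartet=3 acc=0x19961 bytes_emitted=6
After char 11 ('l'=37): chars_in_quartet=4 acc=0x665865 -> emit 66 58 65, reset; bytes_emitted=9
After char 12 ('W'=22): chars_in_quartet=1 acc=0x16 bytes_emitted=9
After char 13 ('g'=32): chars_in_quartet=2 acc=0x5A0 bytes_emitted=9
Padding '==': partial quartet acc=0x5A0 -> emit 5A; bytes_emitted=10

Answer: 69 25 69 55 A9 61 66 58 65 5A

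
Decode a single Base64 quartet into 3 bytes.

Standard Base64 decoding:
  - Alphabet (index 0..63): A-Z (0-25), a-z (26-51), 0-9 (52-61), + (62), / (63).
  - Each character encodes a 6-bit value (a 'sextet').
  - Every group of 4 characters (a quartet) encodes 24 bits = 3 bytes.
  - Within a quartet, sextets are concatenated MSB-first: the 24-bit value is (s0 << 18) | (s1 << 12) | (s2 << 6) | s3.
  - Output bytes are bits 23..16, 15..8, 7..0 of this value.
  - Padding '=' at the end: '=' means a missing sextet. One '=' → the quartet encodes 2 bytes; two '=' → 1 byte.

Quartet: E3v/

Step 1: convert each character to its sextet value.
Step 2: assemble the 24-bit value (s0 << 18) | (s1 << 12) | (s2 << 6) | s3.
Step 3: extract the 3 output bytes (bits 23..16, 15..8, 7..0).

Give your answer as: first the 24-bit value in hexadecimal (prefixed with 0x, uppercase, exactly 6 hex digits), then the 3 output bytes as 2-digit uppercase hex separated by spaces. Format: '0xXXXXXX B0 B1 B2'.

Sextets: E=4, 3=55, v=47, /=63
24-bit: (4<<18) | (55<<12) | (47<<6) | 63
      = 0x100000 | 0x037000 | 0x000BC0 | 0x00003F
      = 0x137BFF
Bytes: (v>>16)&0xFF=13, (v>>8)&0xFF=7B, v&0xFF=FF

Answer: 0x137BFF 13 7B FF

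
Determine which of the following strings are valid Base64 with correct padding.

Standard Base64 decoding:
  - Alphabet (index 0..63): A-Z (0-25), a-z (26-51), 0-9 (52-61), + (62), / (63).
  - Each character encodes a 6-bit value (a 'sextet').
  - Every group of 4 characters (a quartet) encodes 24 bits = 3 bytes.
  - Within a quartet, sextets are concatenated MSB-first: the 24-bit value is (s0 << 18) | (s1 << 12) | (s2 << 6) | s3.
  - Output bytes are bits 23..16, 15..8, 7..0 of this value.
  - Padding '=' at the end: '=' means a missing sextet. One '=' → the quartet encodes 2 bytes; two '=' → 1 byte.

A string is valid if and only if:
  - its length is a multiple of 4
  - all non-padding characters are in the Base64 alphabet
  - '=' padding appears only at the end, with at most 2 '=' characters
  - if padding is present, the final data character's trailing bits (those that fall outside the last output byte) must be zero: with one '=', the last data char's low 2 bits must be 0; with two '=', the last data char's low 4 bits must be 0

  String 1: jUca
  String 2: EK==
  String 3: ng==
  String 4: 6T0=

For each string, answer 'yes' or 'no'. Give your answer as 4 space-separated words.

Answer: yes no yes yes

Derivation:
String 1: 'jUca' → valid
String 2: 'EK==' → invalid (bad trailing bits)
String 3: 'ng==' → valid
String 4: '6T0=' → valid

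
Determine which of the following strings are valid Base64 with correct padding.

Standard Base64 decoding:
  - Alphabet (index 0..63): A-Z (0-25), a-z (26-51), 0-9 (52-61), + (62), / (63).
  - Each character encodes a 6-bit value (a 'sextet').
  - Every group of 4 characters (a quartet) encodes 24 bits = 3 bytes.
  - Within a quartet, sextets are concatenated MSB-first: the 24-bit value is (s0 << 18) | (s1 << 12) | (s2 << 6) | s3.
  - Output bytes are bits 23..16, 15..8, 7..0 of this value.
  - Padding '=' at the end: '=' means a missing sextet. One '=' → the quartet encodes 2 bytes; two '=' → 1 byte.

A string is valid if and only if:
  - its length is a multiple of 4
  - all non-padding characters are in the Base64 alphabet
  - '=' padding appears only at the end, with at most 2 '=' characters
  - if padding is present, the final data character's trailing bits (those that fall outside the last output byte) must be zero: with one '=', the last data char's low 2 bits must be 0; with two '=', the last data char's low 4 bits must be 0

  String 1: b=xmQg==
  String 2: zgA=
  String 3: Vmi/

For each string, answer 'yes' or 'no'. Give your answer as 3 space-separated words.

Answer: no yes yes

Derivation:
String 1: 'b=xmQg==' → invalid (bad char(s): ['=']; '=' in middle)
String 2: 'zgA=' → valid
String 3: 'Vmi/' → valid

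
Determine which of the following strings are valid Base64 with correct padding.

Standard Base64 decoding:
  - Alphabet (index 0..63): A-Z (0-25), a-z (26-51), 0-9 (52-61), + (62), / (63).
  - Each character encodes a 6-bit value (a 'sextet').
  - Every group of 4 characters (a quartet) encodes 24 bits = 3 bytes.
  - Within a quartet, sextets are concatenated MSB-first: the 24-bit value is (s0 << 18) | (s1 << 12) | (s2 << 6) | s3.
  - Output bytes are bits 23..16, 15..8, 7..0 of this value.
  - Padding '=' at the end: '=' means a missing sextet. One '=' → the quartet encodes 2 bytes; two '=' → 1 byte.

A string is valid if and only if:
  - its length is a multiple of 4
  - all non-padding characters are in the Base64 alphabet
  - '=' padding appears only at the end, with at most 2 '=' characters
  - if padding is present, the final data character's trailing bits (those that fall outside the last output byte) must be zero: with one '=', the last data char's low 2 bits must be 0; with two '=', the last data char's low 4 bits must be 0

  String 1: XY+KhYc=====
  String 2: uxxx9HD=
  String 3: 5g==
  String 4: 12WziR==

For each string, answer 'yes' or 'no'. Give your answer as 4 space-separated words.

String 1: 'XY+KhYc=====' → invalid (5 pad chars (max 2))
String 2: 'uxxx9HD=' → invalid (bad trailing bits)
String 3: '5g==' → valid
String 4: '12WziR==' → invalid (bad trailing bits)

Answer: no no yes no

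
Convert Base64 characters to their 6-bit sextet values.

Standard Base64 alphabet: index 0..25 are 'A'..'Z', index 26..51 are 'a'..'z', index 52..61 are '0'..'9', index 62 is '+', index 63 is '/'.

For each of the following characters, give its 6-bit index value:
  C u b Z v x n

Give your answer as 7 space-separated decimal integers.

Answer: 2 46 27 25 47 49 39

Derivation:
'C': A..Z range, ord('C') − ord('A') = 2
'u': a..z range, 26 + ord('u') − ord('a') = 46
'b': a..z range, 26 + ord('b') − ord('a') = 27
'Z': A..Z range, ord('Z') − ord('A') = 25
'v': a..z range, 26 + ord('v') − ord('a') = 47
'x': a..z range, 26 + ord('x') − ord('a') = 49
'n': a..z range, 26 + ord('n') − ord('a') = 39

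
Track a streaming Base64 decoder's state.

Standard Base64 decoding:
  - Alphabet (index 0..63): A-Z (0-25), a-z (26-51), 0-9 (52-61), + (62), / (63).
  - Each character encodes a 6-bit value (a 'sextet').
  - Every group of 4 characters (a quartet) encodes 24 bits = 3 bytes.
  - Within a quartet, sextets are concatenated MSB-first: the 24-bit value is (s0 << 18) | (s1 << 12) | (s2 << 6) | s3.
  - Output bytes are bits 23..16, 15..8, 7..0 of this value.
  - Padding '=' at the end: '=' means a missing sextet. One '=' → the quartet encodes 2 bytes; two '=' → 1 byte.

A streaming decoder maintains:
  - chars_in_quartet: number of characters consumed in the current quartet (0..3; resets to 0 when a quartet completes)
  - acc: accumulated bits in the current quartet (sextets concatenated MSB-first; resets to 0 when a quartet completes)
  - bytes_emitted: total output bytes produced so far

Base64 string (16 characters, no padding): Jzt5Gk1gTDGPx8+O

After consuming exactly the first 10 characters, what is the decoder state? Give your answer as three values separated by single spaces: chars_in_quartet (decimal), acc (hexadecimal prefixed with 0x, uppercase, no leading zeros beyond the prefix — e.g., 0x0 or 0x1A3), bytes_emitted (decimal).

Answer: 2 0x4C3 6

Derivation:
After char 0 ('J'=9): chars_in_quartet=1 acc=0x9 bytes_emitted=0
After char 1 ('z'=51): chars_in_quartet=2 acc=0x273 bytes_emitted=0
After char 2 ('t'=45): chars_in_quartet=3 acc=0x9CED bytes_emitted=0
After char 3 ('5'=57): chars_in_quartet=4 acc=0x273B79 -> emit 27 3B 79, reset; bytes_emitted=3
After char 4 ('G'=6): chars_in_quartet=1 acc=0x6 bytes_emitted=3
After char 5 ('k'=36): chars_in_quartet=2 acc=0x1A4 bytes_emitted=3
After char 6 ('1'=53): chars_in_quartet=3 acc=0x6935 bytes_emitted=3
After char 7 ('g'=32): chars_in_quartet=4 acc=0x1A4D60 -> emit 1A 4D 60, reset; bytes_emitted=6
After char 8 ('T'=19): chars_in_quartet=1 acc=0x13 bytes_emitted=6
After char 9 ('D'=3): chars_in_quartet=2 acc=0x4C3 bytes_emitted=6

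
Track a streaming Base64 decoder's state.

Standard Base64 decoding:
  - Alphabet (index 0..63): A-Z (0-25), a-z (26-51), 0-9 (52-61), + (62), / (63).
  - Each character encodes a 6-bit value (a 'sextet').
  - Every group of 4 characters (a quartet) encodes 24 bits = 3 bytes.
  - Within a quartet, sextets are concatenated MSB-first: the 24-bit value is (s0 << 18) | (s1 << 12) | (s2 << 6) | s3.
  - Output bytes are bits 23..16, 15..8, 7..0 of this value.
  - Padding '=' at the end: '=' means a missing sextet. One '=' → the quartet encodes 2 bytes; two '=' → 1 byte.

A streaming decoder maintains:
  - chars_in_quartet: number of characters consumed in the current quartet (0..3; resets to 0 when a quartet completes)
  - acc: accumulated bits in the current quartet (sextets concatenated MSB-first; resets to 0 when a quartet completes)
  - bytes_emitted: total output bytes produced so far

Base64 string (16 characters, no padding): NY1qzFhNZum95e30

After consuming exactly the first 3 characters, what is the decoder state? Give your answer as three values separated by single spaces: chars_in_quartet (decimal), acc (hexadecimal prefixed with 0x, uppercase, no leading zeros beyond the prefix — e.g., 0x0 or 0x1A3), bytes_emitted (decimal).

After char 0 ('N'=13): chars_in_quartet=1 acc=0xD bytes_emitted=0
After char 1 ('Y'=24): chars_in_quartet=2 acc=0x358 bytes_emitted=0
After char 2 ('1'=53): chars_in_quartet=3 acc=0xD635 bytes_emitted=0

Answer: 3 0xD635 0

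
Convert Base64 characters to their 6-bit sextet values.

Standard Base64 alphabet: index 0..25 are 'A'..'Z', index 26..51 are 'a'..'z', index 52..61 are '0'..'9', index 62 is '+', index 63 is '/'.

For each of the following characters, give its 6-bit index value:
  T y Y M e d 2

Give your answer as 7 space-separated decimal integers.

Answer: 19 50 24 12 30 29 54

Derivation:
'T': A..Z range, ord('T') − ord('A') = 19
'y': a..z range, 26 + ord('y') − ord('a') = 50
'Y': A..Z range, ord('Y') − ord('A') = 24
'M': A..Z range, ord('M') − ord('A') = 12
'e': a..z range, 26 + ord('e') − ord('a') = 30
'd': a..z range, 26 + ord('d') − ord('a') = 29
'2': 0..9 range, 52 + ord('2') − ord('0') = 54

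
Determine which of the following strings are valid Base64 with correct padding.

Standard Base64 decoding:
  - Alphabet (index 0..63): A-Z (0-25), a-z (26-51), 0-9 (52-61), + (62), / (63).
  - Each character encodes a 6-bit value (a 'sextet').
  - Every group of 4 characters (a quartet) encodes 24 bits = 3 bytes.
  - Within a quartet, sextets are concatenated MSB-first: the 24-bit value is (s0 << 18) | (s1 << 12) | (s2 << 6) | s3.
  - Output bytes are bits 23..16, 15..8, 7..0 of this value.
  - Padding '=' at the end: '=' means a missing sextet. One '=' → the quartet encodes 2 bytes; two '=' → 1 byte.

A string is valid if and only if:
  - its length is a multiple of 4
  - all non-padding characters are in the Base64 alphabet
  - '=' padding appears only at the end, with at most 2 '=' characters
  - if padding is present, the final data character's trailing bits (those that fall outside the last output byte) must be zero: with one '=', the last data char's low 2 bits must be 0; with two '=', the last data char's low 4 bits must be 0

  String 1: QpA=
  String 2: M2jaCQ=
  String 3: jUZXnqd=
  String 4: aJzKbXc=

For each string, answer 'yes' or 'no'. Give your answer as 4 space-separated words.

Answer: yes no no yes

Derivation:
String 1: 'QpA=' → valid
String 2: 'M2jaCQ=' → invalid (len=7 not mult of 4)
String 3: 'jUZXnqd=' → invalid (bad trailing bits)
String 4: 'aJzKbXc=' → valid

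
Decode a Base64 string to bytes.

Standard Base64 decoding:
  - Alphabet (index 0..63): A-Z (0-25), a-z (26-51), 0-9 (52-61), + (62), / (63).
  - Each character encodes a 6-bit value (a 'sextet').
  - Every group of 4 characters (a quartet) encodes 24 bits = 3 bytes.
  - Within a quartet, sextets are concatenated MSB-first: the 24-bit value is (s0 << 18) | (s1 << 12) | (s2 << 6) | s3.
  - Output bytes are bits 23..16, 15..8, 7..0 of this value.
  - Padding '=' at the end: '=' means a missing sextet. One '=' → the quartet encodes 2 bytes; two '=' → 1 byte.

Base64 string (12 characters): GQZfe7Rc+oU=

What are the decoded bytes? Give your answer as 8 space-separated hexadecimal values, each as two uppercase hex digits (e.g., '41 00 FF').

Answer: 19 06 5F 7B B4 5C FA 85

Derivation:
After char 0 ('G'=6): chars_in_quartet=1 acc=0x6 bytes_emitted=0
After char 1 ('Q'=16): chars_in_quartet=2 acc=0x190 bytes_emitted=0
After char 2 ('Z'=25): chars_in_quartet=3 acc=0x6419 bytes_emitted=0
After char 3 ('f'=31): chars_in_quartet=4 acc=0x19065F -> emit 19 06 5F, reset; bytes_emitted=3
After char 4 ('e'=30): chars_in_quartet=1 acc=0x1E bytes_emitted=3
After char 5 ('7'=59): chars_in_quartet=2 acc=0x7BB bytes_emitted=3
After char 6 ('R'=17): chars_in_quartet=3 acc=0x1EED1 bytes_emitted=3
After char 7 ('c'=28): chars_in_quartet=4 acc=0x7BB45C -> emit 7B B4 5C, reset; bytes_emitted=6
After char 8 ('+'=62): chars_in_quartet=1 acc=0x3E bytes_emitted=6
After char 9 ('o'=40): chars_in_quartet=2 acc=0xFA8 bytes_emitted=6
After char 10 ('U'=20): chars_in_quartet=3 acc=0x3EA14 bytes_emitted=6
Padding '=': partial quartet acc=0x3EA14 -> emit FA 85; bytes_emitted=8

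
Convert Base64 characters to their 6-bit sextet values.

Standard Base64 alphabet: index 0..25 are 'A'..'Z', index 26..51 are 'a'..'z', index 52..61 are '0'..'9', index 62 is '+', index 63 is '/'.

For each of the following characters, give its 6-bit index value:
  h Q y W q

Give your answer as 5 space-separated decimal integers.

Answer: 33 16 50 22 42

Derivation:
'h': a..z range, 26 + ord('h') − ord('a') = 33
'Q': A..Z range, ord('Q') − ord('A') = 16
'y': a..z range, 26 + ord('y') − ord('a') = 50
'W': A..Z range, ord('W') − ord('A') = 22
'q': a..z range, 26 + ord('q') − ord('a') = 42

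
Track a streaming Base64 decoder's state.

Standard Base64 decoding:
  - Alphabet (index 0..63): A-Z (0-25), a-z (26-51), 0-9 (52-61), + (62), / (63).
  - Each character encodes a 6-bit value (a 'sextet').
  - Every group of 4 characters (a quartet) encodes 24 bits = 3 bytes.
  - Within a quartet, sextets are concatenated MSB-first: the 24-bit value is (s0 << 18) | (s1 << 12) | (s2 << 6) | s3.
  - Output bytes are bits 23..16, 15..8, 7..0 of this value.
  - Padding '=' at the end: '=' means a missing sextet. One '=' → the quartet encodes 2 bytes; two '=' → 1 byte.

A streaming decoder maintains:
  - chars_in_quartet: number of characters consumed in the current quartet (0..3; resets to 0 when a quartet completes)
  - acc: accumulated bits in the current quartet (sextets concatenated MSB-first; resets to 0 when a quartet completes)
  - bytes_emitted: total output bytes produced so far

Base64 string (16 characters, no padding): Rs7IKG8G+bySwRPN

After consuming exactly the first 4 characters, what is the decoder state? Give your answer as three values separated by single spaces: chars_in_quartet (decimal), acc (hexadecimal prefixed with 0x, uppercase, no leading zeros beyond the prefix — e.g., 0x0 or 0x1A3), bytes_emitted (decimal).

Answer: 0 0x0 3

Derivation:
After char 0 ('R'=17): chars_in_quartet=1 acc=0x11 bytes_emitted=0
After char 1 ('s'=44): chars_in_quartet=2 acc=0x46C bytes_emitted=0
After char 2 ('7'=59): chars_in_quartet=3 acc=0x11B3B bytes_emitted=0
After char 3 ('I'=8): chars_in_quartet=4 acc=0x46CEC8 -> emit 46 CE C8, reset; bytes_emitted=3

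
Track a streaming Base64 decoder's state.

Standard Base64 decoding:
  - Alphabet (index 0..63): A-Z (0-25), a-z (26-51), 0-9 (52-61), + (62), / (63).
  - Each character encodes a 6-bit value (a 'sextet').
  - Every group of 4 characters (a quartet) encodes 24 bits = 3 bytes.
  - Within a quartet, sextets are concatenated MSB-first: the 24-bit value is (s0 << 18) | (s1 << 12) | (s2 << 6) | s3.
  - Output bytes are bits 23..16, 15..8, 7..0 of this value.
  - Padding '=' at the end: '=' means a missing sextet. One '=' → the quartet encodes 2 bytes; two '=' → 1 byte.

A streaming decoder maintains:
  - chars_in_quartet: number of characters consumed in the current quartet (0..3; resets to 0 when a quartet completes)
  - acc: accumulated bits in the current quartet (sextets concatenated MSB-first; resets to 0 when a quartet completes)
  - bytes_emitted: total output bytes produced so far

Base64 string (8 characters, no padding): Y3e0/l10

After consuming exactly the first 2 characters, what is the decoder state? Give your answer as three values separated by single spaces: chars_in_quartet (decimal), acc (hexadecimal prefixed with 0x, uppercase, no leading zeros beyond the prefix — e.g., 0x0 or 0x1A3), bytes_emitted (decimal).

Answer: 2 0x637 0

Derivation:
After char 0 ('Y'=24): chars_in_quartet=1 acc=0x18 bytes_emitted=0
After char 1 ('3'=55): chars_in_quartet=2 acc=0x637 bytes_emitted=0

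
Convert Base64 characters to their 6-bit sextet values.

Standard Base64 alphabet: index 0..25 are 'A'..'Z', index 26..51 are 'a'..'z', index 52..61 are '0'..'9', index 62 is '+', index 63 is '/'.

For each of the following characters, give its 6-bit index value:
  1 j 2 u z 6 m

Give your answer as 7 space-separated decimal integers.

Answer: 53 35 54 46 51 58 38

Derivation:
'1': 0..9 range, 52 + ord('1') − ord('0') = 53
'j': a..z range, 26 + ord('j') − ord('a') = 35
'2': 0..9 range, 52 + ord('2') − ord('0') = 54
'u': a..z range, 26 + ord('u') − ord('a') = 46
'z': a..z range, 26 + ord('z') − ord('a') = 51
'6': 0..9 range, 52 + ord('6') − ord('0') = 58
'm': a..z range, 26 + ord('m') − ord('a') = 38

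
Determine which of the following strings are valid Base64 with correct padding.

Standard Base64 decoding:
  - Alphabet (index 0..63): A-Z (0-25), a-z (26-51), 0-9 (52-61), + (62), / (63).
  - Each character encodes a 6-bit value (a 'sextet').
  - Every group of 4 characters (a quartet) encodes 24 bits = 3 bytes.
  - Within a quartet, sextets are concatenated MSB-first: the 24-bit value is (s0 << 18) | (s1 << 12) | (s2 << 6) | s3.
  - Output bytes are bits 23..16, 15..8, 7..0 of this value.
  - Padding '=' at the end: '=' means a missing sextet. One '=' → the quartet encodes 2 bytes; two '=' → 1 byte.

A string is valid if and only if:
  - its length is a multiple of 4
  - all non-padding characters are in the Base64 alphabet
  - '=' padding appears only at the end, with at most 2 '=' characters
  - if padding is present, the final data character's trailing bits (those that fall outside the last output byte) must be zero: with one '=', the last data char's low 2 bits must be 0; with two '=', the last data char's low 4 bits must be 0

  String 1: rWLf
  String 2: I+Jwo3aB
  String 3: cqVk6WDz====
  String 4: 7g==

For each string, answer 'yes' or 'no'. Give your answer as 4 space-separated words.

String 1: 'rWLf' → valid
String 2: 'I+Jwo3aB' → valid
String 3: 'cqVk6WDz====' → invalid (4 pad chars (max 2))
String 4: '7g==' → valid

Answer: yes yes no yes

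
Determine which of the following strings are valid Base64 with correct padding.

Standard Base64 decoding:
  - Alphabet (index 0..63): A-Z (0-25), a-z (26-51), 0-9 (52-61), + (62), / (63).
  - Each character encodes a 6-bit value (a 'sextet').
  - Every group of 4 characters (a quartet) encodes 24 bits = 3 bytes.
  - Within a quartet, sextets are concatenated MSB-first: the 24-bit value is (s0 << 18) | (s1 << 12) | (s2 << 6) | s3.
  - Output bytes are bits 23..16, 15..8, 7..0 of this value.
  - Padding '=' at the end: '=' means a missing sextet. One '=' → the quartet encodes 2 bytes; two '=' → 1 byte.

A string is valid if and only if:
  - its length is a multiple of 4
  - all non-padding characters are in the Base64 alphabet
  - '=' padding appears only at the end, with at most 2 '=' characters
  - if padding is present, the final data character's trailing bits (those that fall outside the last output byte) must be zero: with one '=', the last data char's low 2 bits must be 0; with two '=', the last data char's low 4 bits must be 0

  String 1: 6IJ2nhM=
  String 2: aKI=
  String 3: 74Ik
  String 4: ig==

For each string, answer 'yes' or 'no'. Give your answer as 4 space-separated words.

Answer: yes yes yes yes

Derivation:
String 1: '6IJ2nhM=' → valid
String 2: 'aKI=' → valid
String 3: '74Ik' → valid
String 4: 'ig==' → valid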